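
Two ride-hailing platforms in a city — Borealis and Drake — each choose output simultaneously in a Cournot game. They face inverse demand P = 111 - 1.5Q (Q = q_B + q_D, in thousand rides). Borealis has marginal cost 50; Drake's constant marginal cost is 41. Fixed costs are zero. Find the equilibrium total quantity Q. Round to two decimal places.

29.11

Borealis's profit: π_B = (111 - 1.5Q)q_B - (50q_B). Setting ∂π_B/∂q_B = 0: 61 - 3q_B - (3/2)(q_D) = 0.
Drake's first-order condition: 70 - 3q_D - (3/2)(q_B) = 0.
So q_B = (61 - (3/2)q_D)/3 and q_D = (70 - (3/2)q_B)/3.
Solving the pair: q_B = 104/9, q_D = 158/9.
Total output Q = 104/9 + 158/9 = 262/9.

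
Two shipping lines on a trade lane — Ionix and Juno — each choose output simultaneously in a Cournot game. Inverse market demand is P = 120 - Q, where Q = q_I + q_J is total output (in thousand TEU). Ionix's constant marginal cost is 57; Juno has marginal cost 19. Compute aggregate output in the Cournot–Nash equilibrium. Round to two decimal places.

Ionix's profit: π_I = (120 - Q)q_I - (57q_I). Setting ∂π_I/∂q_I = 0: 63 - 2q_I - (q_J) = 0.
Juno's profit: π_J = (120 - Q)q_J - (19q_J). Setting ∂π_J/∂q_J = 0: 101 - 2q_J - (q_I) = 0.
Best responses: q_I = (63 - q_J)/2, q_J = (101 - q_I)/2.
Substituting one into the other gives q_I = 25/3 and q_J = 139/3.
Total output Q = 25/3 + 139/3 = 164/3.

54.67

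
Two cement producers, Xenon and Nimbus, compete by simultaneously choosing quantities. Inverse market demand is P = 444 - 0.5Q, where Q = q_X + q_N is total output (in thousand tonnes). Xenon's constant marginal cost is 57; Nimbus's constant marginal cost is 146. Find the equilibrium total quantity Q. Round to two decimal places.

456.67

Xenon's profit: π_X = (444 - 0.5Q)q_X - (57q_X). Setting ∂π_X/∂q_X = 0: 387 - q_X - (1/2)(q_N) = 0.
Nimbus's profit: π_N = (444 - 0.5Q)q_N - (146q_N). Setting ∂π_N/∂q_N = 0: 298 - q_N - (1/2)(q_X) = 0.
So q_X = (387 - (1/2)q_N) and q_N = (298 - (1/2)q_X).
Solving the pair: q_X = 952/3, q_N = 418/3.
Total output Q = 952/3 + 418/3 = 1370/3.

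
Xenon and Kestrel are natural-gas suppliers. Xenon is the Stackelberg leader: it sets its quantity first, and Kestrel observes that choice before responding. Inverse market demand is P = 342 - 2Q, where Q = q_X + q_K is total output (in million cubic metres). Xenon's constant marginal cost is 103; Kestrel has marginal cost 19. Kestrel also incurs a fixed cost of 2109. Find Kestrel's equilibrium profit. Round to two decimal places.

5424.78

Solve by backward induction. Given q_X, the follower Kestrel maximises π_K = (342 - 2q_X - 2q_K)q_K - 19q_K.
Follower FOC: 323 - 2q_X - 4q_K = 0, so q_K(q_X) = (323 - 2q_X)/4.
The leader anticipates this reaction. Substituting into P = 342 - 2Q gives P = 361/2 - q_X, so π_X = (361/2 - q_X)q_X - 103q_X.
Leader FOC: 155/2 - 2q_X = 0, so q_X = 155/4.
Then q_K = (323 - 2·(155/4))/4 = 491/8.
Price P = 342 - 2·(801/8) = 567/4.
Kestrel's profit: (567/4 - 19)·(491/8) - 2109 = 5424.7813.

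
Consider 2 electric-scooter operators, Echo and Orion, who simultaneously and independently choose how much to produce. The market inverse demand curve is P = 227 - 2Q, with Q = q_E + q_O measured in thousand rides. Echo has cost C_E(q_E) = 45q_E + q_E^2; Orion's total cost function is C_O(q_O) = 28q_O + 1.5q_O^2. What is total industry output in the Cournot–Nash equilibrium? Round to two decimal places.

Echo's profit: π_E = (227 - 2Q)q_E - (45q_E + q_E²). Setting ∂π_E/∂q_E = 0: 182 - 6q_E - 2(q_O) = 0.
Orion's first-order condition: 199 - 7q_O - 2(q_E) = 0.
Rearranging gives the reaction functions q_E = (182 - 2q_O)/6 and q_O = (199 - 2q_E)/7.
Solving the pair: q_E = 438/19, q_O = 415/19.
Total output Q = 438/19 + 415/19 = 853/19.

44.89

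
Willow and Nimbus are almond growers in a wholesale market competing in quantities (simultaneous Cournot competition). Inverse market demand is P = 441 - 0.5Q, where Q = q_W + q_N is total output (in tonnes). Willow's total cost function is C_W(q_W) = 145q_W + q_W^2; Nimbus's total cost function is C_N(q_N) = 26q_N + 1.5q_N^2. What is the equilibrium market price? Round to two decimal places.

Willow's profit: π_W = (441 - 0.5Q)q_W - (145q_W + q_W²). Setting ∂π_W/∂q_W = 0: 296 - 3q_W - (1/2)(q_N) = 0.
Nimbus's first-order condition: 415 - 4q_N - (1/2)(q_W) = 0.
Rearranging gives the reaction functions q_W = (296 - (1/2)q_N)/3 and q_N = (415 - (1/2)q_W)/4.
Solving the pair: q_W = 83.1064, q_N = 93.3617.
Total output Q = 176.4681, so price P = 441 - (1/2)·176.4681 = 352.7660.

352.77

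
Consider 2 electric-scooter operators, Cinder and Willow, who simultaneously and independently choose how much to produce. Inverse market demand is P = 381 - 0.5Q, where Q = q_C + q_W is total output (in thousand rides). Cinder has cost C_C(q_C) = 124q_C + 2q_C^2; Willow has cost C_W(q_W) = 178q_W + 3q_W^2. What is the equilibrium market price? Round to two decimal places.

Cinder's profit: π_C = (381 - 0.5Q)q_C - (124q_C + 2q_C²). Setting ∂π_C/∂q_C = 0: 257 - 5q_C - (1/2)(q_W) = 0.
Willow's profit: π_W = (381 - 0.5Q)q_W - (178q_W + 3q_W²). Setting ∂π_W/∂q_W = 0: 203 - 7q_W - (1/2)(q_C) = 0.
Rearranging gives the reaction functions q_C = (257 - (1/2)q_W)/5 and q_W = (203 - (1/2)q_C)/7.
Substituting one into the other gives q_C = 48.8489 and q_W = 25.5108.
Total output Q = 74.3597, so price P = 381 - (1/2)·74.3597 = 343.8201.

343.82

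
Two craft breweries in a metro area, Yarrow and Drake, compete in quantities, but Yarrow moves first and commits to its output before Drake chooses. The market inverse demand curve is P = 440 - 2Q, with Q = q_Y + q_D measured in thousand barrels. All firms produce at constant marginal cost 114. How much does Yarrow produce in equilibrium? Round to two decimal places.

81.50

The follower Drake best-responds to any q_Y: π_D = (440 - 2Q)q_D - 114q_D.
Setting the follower's marginal profit to zero, 326 - 2q_Y - 4q_D = 0, i.e. q_D = (326 - 2q_Y)/4.
The leader anticipates this reaction. Substituting into P = 440 - 2Q gives P = 277 - q_Y, so π_Y = (277 - q_Y)q_Y - 114q_Y.
Maximising: ∂π_Y/∂q_Y = 163 - 2q_Y = 0, giving q_Y = 163/2.
Then q_D = (326 - 2·(163/2))/4 = 163/4.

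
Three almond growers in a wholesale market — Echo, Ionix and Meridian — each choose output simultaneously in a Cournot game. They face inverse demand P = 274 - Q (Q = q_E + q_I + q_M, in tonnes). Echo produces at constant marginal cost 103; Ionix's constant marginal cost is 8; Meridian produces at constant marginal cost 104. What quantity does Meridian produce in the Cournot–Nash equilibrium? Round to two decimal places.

Echo's profit: π_E = (274 - Q)q_E - (103q_E). Setting ∂π_E/∂q_E = 0: 171 - 2q_E - (q_I + q_M) = 0.
Ionix's profit: π_I = (274 - Q)q_I - (8q_I). Setting ∂π_I/∂q_I = 0: 266 - 2q_I - (q_E + q_M) = 0.
Meridian's profit: π_M = (274 - Q)q_M - (104q_M). Setting ∂π_M/∂q_M = 0: 170 - 2q_M - (q_E + q_I) = 0.
Summing all 3 equations gives 607 − 4Q = 0, hence Q = 607/4.
Back-substituting: q_E = (171 − 607/4) = 77/4, q_I = (266 − 607/4) = 457/4, q_M = (170 − 607/4) = 73/4.

18.25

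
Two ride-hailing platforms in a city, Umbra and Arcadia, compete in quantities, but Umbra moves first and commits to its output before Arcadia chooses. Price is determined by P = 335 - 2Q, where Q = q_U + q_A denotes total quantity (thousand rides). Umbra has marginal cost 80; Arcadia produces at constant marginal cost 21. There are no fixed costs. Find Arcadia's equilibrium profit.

Solve by backward induction. Given q_U, the follower Arcadia maximises π_A = (335 - 2q_U - 2q_A)q_A - 21q_A.
∂π_A/∂q_A = 314 - 2q_U - 4q_A = 0 gives the reaction function q_A = (314 - 2q_U)/4.
The leader anticipates this reaction. Substituting into P = 335 - 2Q gives P = 178 - q_U, so π_U = (178 - q_U)q_U - 80q_U.
Maximising: ∂π_U/∂q_U = 98 - 2q_U = 0, giving q_U = 49.
Then q_A = (314 - 2·49)/4 = 54.
Price P = 335 - 2·103 = 129.
Arcadia's profit: (129 - 21)·54 = 5832.

5832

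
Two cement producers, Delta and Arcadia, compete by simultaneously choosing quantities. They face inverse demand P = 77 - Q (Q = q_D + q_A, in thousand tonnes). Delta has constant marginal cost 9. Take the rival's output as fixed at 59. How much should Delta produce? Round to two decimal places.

With the rival's output fixed at 59, Delta's profit is π_D = (77 - 59 - q_D)q_D - (9q_D) = (18 - q_D)q_D - (9q_D).
∂π_D/∂q_D = 9 - 2q_D = 0, so q_D = 9/2.

4.50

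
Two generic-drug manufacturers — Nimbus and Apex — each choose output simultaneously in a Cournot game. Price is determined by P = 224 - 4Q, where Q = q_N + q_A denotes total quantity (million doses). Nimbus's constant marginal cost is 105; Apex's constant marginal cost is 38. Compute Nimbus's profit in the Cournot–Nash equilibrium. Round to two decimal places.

Nimbus's profit: π_N = (224 - 4Q)q_N - (105q_N). Setting ∂π_N/∂q_N = 0: 119 - 8q_N - 4(q_A) = 0.
Apex's first-order condition: 186 - 8q_A - 4(q_N) = 0.
Rearranging gives the reaction functions q_N = (119 - 4q_A)/8 and q_A = (186 - 4q_N)/8.
Substituting one into the other gives q_N = 13/3 and q_A = 253/12.
Price P = 224 - 4·(305/12) = 367/3.
Nimbus's profit: (367/3 - 105)·(13/3) = 676/9.

75.11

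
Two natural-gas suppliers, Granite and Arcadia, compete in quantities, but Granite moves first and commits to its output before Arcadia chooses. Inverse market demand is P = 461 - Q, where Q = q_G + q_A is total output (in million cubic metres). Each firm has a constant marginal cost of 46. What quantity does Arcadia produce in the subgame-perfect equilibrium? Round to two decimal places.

103.75

The follower Arcadia best-responds to any q_G: π_A = (461 - Q)q_A - 46q_A.
Setting the follower's marginal profit to zero, 415 - q_G - 2q_A = 0, i.e. q_A = (415 - q_G)/2.
Granite substitutes q_A(q_G) into its own profit: π_G = q_G(461 - q_G - (415 - q_G)/2) - 46q_G = (507/2 - (1/2)q_G)q_G - 46q_G.
The leader's first-order condition 415/2 - q_G = 0 yields q_G = 415/2.
Then q_A = (415 - 415/2)/2 = 415/4.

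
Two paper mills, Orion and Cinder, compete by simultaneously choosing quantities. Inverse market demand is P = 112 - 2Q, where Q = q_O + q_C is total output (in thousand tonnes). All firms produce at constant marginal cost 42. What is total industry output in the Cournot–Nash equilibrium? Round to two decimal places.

Each firm earns π_i = (112 - 2Q)q_i - 42q_i.
Setting ∂π_i/∂q_i = 0 with rivals' quantities fixed: 70 - 4q_i - 2q_j = 0.
With identical firms every q_j equals q_i, so q_j = q_i and 70 = 6q_i, giving q_i = 35/3.
Total output Q = 35/3 + 35/3 = 70/3.

23.33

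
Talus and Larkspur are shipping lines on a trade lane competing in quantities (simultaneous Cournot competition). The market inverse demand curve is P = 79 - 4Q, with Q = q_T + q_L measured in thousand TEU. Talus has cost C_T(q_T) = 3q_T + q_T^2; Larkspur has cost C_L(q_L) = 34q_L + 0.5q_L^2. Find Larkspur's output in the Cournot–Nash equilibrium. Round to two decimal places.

1.97

Talus's profit: π_T = (79 - 4Q)q_T - (3q_T + q_T²). Setting ∂π_T/∂q_T = 0: 76 - 10q_T - 4(q_L) = 0.
Larkspur's profit: π_L = (79 - 4Q)q_L - (34q_L + (1/2)q_L²). Setting ∂π_L/∂q_L = 0: 45 - 9q_L - 4(q_T) = 0.
So q_T = (76 - 4q_L)/10 and q_L = (45 - 4q_T)/9.
Solving the pair: q_T = 252/37, q_L = 73/37.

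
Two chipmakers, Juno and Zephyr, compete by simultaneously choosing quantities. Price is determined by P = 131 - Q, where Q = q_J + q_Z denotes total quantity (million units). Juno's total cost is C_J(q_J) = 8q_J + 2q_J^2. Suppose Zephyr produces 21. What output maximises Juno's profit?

17

With the rival's output fixed at 21, Juno's profit is π_J = (131 - 21 - q_J)q_J - (8q_J + 2q_J²) = (110 - q_J)q_J - (8q_J + 2q_J²).
∂π_J/∂q_J = 102 - 6q_J = 0, so q_J = 17.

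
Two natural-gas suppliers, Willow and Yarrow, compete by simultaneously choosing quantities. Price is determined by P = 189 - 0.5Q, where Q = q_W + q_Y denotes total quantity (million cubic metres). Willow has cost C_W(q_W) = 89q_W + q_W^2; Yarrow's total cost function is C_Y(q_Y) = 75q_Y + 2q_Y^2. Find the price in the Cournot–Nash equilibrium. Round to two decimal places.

Willow's profit: π_W = (189 - 0.5Q)q_W - (89q_W + q_W²). Setting ∂π_W/∂q_W = 0: 100 - 3q_W - (1/2)(q_Y) = 0.
Yarrow's first-order condition: 114 - 5q_Y - (1/2)(q_W) = 0.
So q_W = (100 - (1/2)q_Y)/3 and q_Y = (114 - (1/2)q_W)/5.
Solving the pair: q_W = 1772/59, q_Y = 1168/59.
Total output Q = 49.8305, so price P = 189 - (1/2)·49.8305 = 164.0847.

164.08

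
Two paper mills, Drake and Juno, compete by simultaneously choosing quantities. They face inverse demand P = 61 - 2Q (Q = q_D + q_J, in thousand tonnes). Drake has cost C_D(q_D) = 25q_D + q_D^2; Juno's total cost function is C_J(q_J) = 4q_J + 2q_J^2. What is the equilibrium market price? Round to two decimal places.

40.82

Drake's profit: π_D = (61 - 2Q)q_D - (25q_D + q_D²). Setting ∂π_D/∂q_D = 0: 36 - 6q_D - 2(q_J) = 0.
Juno's first-order condition: 57 - 8q_J - 2(q_D) = 0.
So q_D = (36 - 2q_J)/6 and q_J = (57 - 2q_D)/8.
Solving the pair: q_D = 87/22, q_J = 135/22.
Total output Q = 111/11, so price P = 61 - 2·(111/11) = 449/11.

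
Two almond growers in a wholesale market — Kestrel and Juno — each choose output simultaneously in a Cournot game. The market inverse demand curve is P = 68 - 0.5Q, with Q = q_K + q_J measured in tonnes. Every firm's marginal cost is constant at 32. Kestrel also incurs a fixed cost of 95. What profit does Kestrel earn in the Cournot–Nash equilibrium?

193

A representative firm's profit is π_i = q_i(68 - 0.5Q) - 32q_i.
Setting ∂π_i/∂q_i = 0 with rivals' quantities fixed: 36 - q_i - (1/2)q_j = 0.
By symmetry each firm produces the same amount; substituting q_j = q_i yields q_i = 36/(3/2) = 24.
Price P = 68 - (1/2)·48 = 44.
Kestrel's profit: (44 - 32)·24 - 95 = 193.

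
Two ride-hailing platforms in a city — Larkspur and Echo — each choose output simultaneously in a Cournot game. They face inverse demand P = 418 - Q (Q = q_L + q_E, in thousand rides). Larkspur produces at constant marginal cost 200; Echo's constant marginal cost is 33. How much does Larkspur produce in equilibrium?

17

Larkspur's profit: π_L = (418 - Q)q_L - (200q_L). Setting ∂π_L/∂q_L = 0: 218 - 2q_L - (q_E) = 0.
Echo's first-order condition: 385 - 2q_E - (q_L) = 0.
So q_L = (218 - q_E)/2 and q_E = (385 - q_L)/2.
Substituting one into the other gives q_L = 17 and q_E = 184.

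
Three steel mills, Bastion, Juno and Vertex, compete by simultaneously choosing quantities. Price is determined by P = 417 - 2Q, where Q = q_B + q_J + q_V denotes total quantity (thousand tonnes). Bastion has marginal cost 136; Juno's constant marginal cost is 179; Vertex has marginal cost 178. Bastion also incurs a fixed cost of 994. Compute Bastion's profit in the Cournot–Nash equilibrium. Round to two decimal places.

Bastion's profit: π_B = (417 - 2Q)q_B - (136q_B). Setting ∂π_B/∂q_B = 0: 281 - 4q_B - 2(q_J + q_V) = 0.
Juno's first-order condition: 238 - 4q_J - 2(q_B + q_V) = 0.
Vertex's first-order condition: 239 - 4q_V - 2(q_B + q_J) = 0.
Adding the 3 conditions: 758 − 4Q − 4Q = 0, i.e. Q = 379/4.
Back-substituting: q_B = (281 − 379/2)/2 = 183/4, q_J = (238 − 379/2)/2 = 97/4, q_V = (239 − 379/2)/2 = 99/4.
Price P = 417 - 2·(379/4) = 455/2.
Bastion's profit: (455/2 - 136)·(183/4) - 994 = 3192.1250.

3192.13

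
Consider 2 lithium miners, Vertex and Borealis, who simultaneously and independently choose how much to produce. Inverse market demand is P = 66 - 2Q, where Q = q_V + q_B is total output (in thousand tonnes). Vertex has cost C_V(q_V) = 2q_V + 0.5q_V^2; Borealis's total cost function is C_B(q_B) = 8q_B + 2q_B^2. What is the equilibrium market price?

Vertex's profit: π_V = (66 - 2Q)q_V - (2q_V + (1/2)q_V²). Setting ∂π_V/∂q_V = 0: 64 - 5q_V - 2(q_B) = 0.
Borealis's first-order condition: 58 - 8q_B - 2(q_V) = 0.
So q_V = (64 - 2q_B)/5 and q_B = (58 - 2q_V)/8.
Substituting one into the other gives q_V = 11 and q_B = 9/2.
Total output Q = 31/2, so price P = 66 - 2·(31/2) = 35.

35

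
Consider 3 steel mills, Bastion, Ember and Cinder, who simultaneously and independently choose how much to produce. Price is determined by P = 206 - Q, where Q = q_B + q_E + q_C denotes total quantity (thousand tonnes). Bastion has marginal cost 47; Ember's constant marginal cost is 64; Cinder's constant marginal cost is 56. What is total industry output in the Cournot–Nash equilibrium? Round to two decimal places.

112.75

Bastion's profit: π_B = (206 - Q)q_B - (47q_B). Setting ∂π_B/∂q_B = 0: 159 - 2q_B - (q_E + q_C) = 0.
Ember's profit: π_E = (206 - Q)q_E - (64q_E). Setting ∂π_E/∂q_E = 0: 142 - 2q_E - (q_B + q_C) = 0.
Cinder's profit: π_C = (206 - Q)q_C - (56q_C). Setting ∂π_C/∂q_C = 0: 150 - 2q_C - (q_B + q_E) = 0.
Adding the 3 first-order conditions: 451 − 4Q = 0, so Q = 451/4.
Back-substituting: q_B = (159 − 451/4) = 185/4, q_E = (142 − 451/4) = 117/4, q_C = (150 − 451/4) = 149/4.
Total output Q = 185/4 + 117/4 + 149/4 = 451/4.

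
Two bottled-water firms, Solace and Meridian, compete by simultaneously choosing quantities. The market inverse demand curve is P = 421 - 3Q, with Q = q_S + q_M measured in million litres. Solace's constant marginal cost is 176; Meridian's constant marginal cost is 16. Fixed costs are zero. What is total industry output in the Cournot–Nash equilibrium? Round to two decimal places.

72.22

Solace's profit: π_S = (421 - 3Q)q_S - (176q_S). Setting ∂π_S/∂q_S = 0: 245 - 6q_S - 3(q_M) = 0.
Meridian's first-order condition: 405 - 6q_M - 3(q_S) = 0.
Rearranging gives the reaction functions q_S = (245 - 3q_M)/6 and q_M = (405 - 3q_S)/6.
Solving the pair: q_S = 85/9, q_M = 565/9.
Total output Q = 85/9 + 565/9 = 650/9.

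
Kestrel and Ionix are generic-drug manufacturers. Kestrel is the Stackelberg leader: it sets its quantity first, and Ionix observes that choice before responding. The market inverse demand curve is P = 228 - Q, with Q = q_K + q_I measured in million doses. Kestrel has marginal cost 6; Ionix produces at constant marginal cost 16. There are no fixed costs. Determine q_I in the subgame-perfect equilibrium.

The follower Ionix best-responds to any q_K: π_I = (228 - Q)q_I - 16q_I.
Setting the follower's marginal profit to zero, 212 - q_K - 2q_I = 0, i.e. q_I = (212 - q_K)/2.
Kestrel substitutes q_I(q_K) into its own profit: π_K = q_K(228 - q_K - (212 - q_K)/2) - 6q_K = (122 - (1/2)q_K)q_K - 6q_K.
Leader FOC: 116 - q_K = 0, so q_K = 116.
Then q_I = (212 - 116)/2 = 48.

48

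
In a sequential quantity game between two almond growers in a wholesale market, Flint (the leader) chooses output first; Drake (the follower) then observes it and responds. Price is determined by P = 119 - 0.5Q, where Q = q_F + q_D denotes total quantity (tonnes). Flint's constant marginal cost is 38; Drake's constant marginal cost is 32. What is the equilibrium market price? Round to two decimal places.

56.75

The follower Drake best-responds to any q_F: π_D = (119 - 0.5Q)q_D - 32q_D.
∂π_D/∂q_D = 87 - (1/2)q_F - q_D = 0 gives the reaction function q_D = (87 - (1/2)q_F).
Flint substitutes q_D(q_F) into its own profit: π_F = q_F(119 - (1/2)q_F - (87 - (1/2)q_F)/2) - 38q_F = (151/2 - (1/4)q_F)q_F - 38q_F.
The leader's first-order condition 75/2 - (1/2)q_F = 0 yields q_F = 75.
Then q_D = (87 - (1/2)·75) = 99/2.
Total output Q = 249/2, so price P = 119 - (1/2)·(249/2) = 227/4.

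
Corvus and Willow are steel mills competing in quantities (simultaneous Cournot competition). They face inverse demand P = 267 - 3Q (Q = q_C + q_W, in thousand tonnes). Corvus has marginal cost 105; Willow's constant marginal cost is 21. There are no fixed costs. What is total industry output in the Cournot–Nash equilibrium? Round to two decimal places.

Corvus's profit: π_C = (267 - 3Q)q_C - (105q_C). Setting ∂π_C/∂q_C = 0: 162 - 6q_C - 3(q_W) = 0.
Willow's profit: π_W = (267 - 3Q)q_W - (21q_W). Setting ∂π_W/∂q_W = 0: 246 - 6q_W - 3(q_C) = 0.
So q_C = (162 - 3q_W)/6 and q_W = (246 - 3q_C)/6.
Substituting one into the other gives q_C = 26/3 and q_W = 110/3.
Total output Q = 26/3 + 110/3 = 136/3.

45.33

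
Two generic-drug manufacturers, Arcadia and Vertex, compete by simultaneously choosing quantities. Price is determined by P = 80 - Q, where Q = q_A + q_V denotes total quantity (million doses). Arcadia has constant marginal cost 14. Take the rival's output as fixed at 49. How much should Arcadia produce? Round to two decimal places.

8.50

With the rival's output fixed at 49, Arcadia's profit is π_A = (80 - 49 - q_A)q_A - (14q_A) = (31 - q_A)q_A - (14q_A).
∂π_A/∂q_A = 17 - 2q_A = 0, so q_A = 17/2.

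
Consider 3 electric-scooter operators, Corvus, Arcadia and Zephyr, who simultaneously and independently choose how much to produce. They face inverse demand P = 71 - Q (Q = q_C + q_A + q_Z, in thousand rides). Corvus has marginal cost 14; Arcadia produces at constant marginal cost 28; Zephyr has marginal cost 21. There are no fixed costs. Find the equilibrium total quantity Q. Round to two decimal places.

37.50

Corvus's profit: π_C = (71 - Q)q_C - (14q_C). Setting ∂π_C/∂q_C = 0: 57 - 2q_C - (q_A + q_Z) = 0.
Arcadia's profit: π_A = (71 - Q)q_A - (28q_A). Setting ∂π_A/∂q_A = 0: 43 - 2q_A - (q_C + q_Z) = 0.
Zephyr's profit: π_Z = (71 - Q)q_Z - (21q_Z). Setting ∂π_Z/∂q_Z = 0: 50 - 2q_Z - (q_C + q_A) = 0.
Summing all 3 equations gives 150 − 4Q = 0, hence Q = 75/2.
Back-substituting: q_C = (57 − 75/2) = 39/2, q_A = (43 − 75/2) = 11/2, q_Z = (50 − 75/2) = 25/2.
Total output Q = 39/2 + 11/2 + 25/2 = 75/2.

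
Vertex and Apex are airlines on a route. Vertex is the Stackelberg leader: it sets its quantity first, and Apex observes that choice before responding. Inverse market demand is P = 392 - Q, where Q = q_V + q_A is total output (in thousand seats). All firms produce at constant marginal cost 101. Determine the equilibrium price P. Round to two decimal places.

The follower Apex best-responds to any q_V: π_A = (392 - Q)q_A - 101q_A.
Follower FOC: 291 - q_V - 2q_A = 0, so q_A(q_V) = (291 - q_V)/2.
Vertex substitutes q_A(q_V) into its own profit: π_V = q_V(392 - q_V - (291 - q_V)/2) - 101q_V = (493/2 - (1/2)q_V)q_V - 101q_V.
Leader FOC: 291/2 - q_V = 0, so q_V = 291/2.
Then q_A = (291 - 291/2)/2 = 291/4.
Total output Q = 873/4, so price P = 392 - 873/4 = 695/4.

173.75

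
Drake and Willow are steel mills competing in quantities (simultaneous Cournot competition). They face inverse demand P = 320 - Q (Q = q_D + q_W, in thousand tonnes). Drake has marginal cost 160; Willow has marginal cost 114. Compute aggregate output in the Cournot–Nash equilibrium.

Drake's profit: π_D = (320 - Q)q_D - (160q_D). Setting ∂π_D/∂q_D = 0: 160 - 2q_D - (q_W) = 0.
Willow's first-order condition: 206 - 2q_W - (q_D) = 0.
Best responses: q_D = (160 - q_W)/2, q_W = (206 - q_D)/2.
Solving the pair: q_D = 38, q_W = 84.
Total output Q = 38 + 84 = 122.

122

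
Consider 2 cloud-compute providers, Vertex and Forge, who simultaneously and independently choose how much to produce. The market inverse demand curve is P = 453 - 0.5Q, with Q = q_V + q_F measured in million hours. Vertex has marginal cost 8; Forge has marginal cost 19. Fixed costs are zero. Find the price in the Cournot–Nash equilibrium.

160

Vertex's profit: π_V = (453 - 0.5Q)q_V - (8q_V). Setting ∂π_V/∂q_V = 0: 445 - q_V - (1/2)(q_F) = 0.
Forge's profit: π_F = (453 - 0.5Q)q_F - (19q_F). Setting ∂π_F/∂q_F = 0: 434 - q_F - (1/2)(q_V) = 0.
Rearranging gives the reaction functions q_V = (445 - (1/2)q_F) and q_F = (434 - (1/2)q_V).
Substituting one into the other gives q_V = 304 and q_F = 282.
Total output Q = 586, so price P = 453 - (1/2)·586 = 160.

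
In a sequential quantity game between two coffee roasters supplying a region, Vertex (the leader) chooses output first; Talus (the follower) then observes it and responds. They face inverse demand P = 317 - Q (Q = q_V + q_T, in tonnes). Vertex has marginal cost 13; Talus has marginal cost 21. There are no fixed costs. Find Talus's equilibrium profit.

Solve by backward induction. Given q_V, the follower Talus maximises π_T = (317 - q_V - q_T)q_T - 21q_T.
∂π_T/∂q_T = 296 - q_V - 2q_T = 0 gives the reaction function q_T = (296 - q_V)/2.
The leader anticipates this reaction. Substituting into P = 317 - Q gives P = 169 - (1/2)q_V, so π_V = (169 - (1/2)q_V)q_V - 13q_V.
Maximising: ∂π_V/∂q_V = 156 - q_V = 0, giving q_V = 156.
Then q_T = (296 - 156)/2 = 70.
Price P = 317 - 226 = 91.
Talus's profit: (91 - 21)·70 = 4900.

4900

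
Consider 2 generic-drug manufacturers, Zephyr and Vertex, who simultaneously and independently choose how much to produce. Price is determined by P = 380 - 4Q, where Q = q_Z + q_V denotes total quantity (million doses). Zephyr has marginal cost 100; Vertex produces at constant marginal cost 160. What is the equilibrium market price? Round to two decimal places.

213.33

Zephyr's profit: π_Z = (380 - 4Q)q_Z - (100q_Z). Setting ∂π_Z/∂q_Z = 0: 280 - 8q_Z - 4(q_V) = 0.
Vertex's profit: π_V = (380 - 4Q)q_V - (160q_V). Setting ∂π_V/∂q_V = 0: 220 - 8q_V - 4(q_Z) = 0.
So q_Z = (280 - 4q_V)/8 and q_V = (220 - 4q_Z)/8.
Substituting one into the other gives q_Z = 85/3 and q_V = 40/3.
Total output Q = 125/3, so price P = 380 - 4·(125/3) = 640/3.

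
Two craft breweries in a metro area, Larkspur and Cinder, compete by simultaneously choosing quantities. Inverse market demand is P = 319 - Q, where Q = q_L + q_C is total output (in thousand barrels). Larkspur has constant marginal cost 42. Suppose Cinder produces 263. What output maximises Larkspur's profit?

7

With the rival's output fixed at 263, Larkspur's profit is π_L = (319 - 263 - q_L)q_L - (42q_L) = (56 - q_L)q_L - (42q_L).
∂π_L/∂q_L = 14 - 2q_L = 0, so q_L = 7.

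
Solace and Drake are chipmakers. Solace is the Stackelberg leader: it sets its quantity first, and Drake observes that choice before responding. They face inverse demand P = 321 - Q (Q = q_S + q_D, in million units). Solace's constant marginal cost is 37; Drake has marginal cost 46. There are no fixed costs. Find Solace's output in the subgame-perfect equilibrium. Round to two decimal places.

146.50

The follower Drake best-responds to any q_S: π_D = (321 - Q)q_D - 46q_D.
∂π_D/∂q_D = 275 - q_S - 2q_D = 0 gives the reaction function q_D = (275 - q_S)/2.
Solace substitutes q_D(q_S) into its own profit: π_S = q_S(321 - q_S - (275 - q_S)/2) - 37q_S = (367/2 - (1/2)q_S)q_S - 37q_S.
Leader FOC: 293/2 - q_S = 0, so q_S = 293/2.
Then q_D = (275 - 293/2)/2 = 257/4.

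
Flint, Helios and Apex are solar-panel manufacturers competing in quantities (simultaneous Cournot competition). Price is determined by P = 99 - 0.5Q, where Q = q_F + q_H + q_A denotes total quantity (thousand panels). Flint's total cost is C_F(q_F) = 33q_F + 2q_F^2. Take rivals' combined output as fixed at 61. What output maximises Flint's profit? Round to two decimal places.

With rivals' combined output fixed at 61, Flint's profit is π_F = (99 - (1/2)·61 - (1/2)q_F)q_F - (33q_F + 2q_F²) = (137/2 - (1/2)q_F)q_F - (33q_F + 2q_F²).
∂π_F/∂q_F = 71/2 - 5q_F = 0, so q_F = 71/10.

7.10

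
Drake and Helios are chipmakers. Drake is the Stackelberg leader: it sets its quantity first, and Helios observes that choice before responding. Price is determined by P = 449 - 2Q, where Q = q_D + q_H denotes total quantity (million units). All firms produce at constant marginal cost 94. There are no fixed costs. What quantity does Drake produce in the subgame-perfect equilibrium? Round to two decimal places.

88.75

Solve by backward induction. Given q_D, the follower Helios maximises π_H = (449 - 2q_D - 2q_H)q_H - 94q_H.
∂π_H/∂q_H = 355 - 2q_D - 4q_H = 0 gives the reaction function q_H = (355 - 2q_D)/4.
The leader anticipates this reaction. Substituting into P = 449 - 2Q gives P = 543/2 - q_D, so π_D = (543/2 - q_D)q_D - 94q_D.
Maximising: ∂π_D/∂q_D = 355/2 - 2q_D = 0, giving q_D = 355/4.
Then q_H = (355 - 2·(355/4))/4 = 355/8.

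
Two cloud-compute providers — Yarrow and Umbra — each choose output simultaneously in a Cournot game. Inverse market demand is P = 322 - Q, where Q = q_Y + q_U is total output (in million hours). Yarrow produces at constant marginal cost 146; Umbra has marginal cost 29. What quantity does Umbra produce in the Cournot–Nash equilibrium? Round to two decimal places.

Yarrow's profit: π_Y = (322 - Q)q_Y - (146q_Y). Setting ∂π_Y/∂q_Y = 0: 176 - 2q_Y - (q_U) = 0.
Umbra's profit: π_U = (322 - Q)q_U - (29q_U). Setting ∂π_U/∂q_U = 0: 293 - 2q_U - (q_Y) = 0.
Best responses: q_Y = (176 - q_U)/2, q_U = (293 - q_Y)/2.
Substituting one into the other gives q_Y = 59/3 and q_U = 410/3.

136.67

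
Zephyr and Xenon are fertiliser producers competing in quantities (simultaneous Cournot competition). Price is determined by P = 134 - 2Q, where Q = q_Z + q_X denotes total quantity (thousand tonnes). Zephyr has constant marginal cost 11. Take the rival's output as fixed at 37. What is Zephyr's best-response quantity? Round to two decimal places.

With the rival's output fixed at 37, Zephyr's profit is π_Z = (134 - 2·37 - 2q_Z)q_Z - (11q_Z) = (60 - 2q_Z)q_Z - (11q_Z).
∂π_Z/∂q_Z = 49 - 4q_Z = 0, so q_Z = 49/4.

12.25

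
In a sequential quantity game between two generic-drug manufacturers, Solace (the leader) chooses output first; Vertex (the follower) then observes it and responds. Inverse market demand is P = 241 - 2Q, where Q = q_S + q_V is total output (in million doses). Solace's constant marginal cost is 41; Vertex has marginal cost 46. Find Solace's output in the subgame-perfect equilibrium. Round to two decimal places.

51.25

The follower Vertex best-responds to any q_S: π_V = (241 - 2Q)q_V - 46q_V.
∂π_V/∂q_V = 195 - 2q_S - 4q_V = 0 gives the reaction function q_V = (195 - 2q_S)/4.
The leader anticipates this reaction. Substituting into P = 241 - 2Q gives P = 287/2 - q_S, so π_S = (287/2 - q_S)q_S - 41q_S.
The leader's first-order condition 205/2 - 2q_S = 0 yields q_S = 205/4.
Then q_V = (195 - 2·(205/4))/4 = 185/8.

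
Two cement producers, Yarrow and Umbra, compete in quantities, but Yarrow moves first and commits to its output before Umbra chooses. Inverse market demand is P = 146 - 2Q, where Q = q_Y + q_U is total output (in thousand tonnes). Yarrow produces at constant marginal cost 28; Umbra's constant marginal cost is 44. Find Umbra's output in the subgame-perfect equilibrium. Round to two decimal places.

8.75

Solve by backward induction. Given q_Y, the follower Umbra maximises π_U = (146 - 2q_Y - 2q_U)q_U - 44q_U.
Follower FOC: 102 - 2q_Y - 4q_U = 0, so q_U(q_Y) = (102 - 2q_Y)/4.
Yarrow substitutes q_U(q_Y) into its own profit: π_Y = q_Y(146 - 2q_Y - (102 - 2q_Y)/2) - 28q_Y = (95 - q_Y)q_Y - 28q_Y.
Maximising: ∂π_Y/∂q_Y = 67 - 2q_Y = 0, giving q_Y = 67/2.
Then q_U = (102 - 2·(67/2))/4 = 35/4.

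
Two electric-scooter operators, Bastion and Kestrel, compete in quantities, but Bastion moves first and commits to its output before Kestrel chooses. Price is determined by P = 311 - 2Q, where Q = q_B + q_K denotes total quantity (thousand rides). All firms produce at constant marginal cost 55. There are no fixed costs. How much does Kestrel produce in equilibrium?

32

The follower Kestrel best-responds to any q_B: π_K = (311 - 2Q)q_K - 55q_K.
Follower FOC: 256 - 2q_B - 4q_K = 0, so q_K(q_B) = (256 - 2q_B)/4.
Bastion substitutes q_K(q_B) into its own profit: π_B = q_B(311 - 2q_B - (256 - 2q_B)/2) - 55q_B = (183 - q_B)q_B - 55q_B.
The leader's first-order condition 128 - 2q_B = 0 yields q_B = 64.
Then q_K = (256 - 2·64)/4 = 32.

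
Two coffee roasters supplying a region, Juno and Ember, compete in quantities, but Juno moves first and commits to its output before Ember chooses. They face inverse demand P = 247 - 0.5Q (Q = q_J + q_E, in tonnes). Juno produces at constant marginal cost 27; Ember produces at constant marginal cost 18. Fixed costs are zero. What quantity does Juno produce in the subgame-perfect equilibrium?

211

The follower Ember best-responds to any q_J: π_E = (247 - 0.5Q)q_E - 18q_E.
∂π_E/∂q_E = 229 - (1/2)q_J - q_E = 0 gives the reaction function q_E = (229 - (1/2)q_J).
Juno substitutes q_E(q_J) into its own profit: π_J = q_J(247 - (1/2)q_J - (229 - (1/2)q_J)/2) - 27q_J = (265/2 - (1/4)q_J)q_J - 27q_J.
Leader FOC: 211/2 - (1/2)q_J = 0, so q_J = 211.
Then q_E = (229 - (1/2)·211) = 247/2.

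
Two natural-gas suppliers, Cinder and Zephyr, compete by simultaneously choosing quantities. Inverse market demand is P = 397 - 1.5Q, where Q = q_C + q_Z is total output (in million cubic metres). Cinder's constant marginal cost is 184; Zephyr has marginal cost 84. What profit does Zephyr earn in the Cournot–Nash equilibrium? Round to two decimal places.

Cinder's profit: π_C = (397 - 1.5Q)q_C - (184q_C). Setting ∂π_C/∂q_C = 0: 213 - 3q_C - (3/2)(q_Z) = 0.
Zephyr's first-order condition: 313 - 3q_Z - (3/2)(q_C) = 0.
Rearranging gives the reaction functions q_C = (213 - (3/2)q_Z)/3 and q_Z = (313 - (3/2)q_C)/3.
Solving the pair: q_C = 226/9, q_Z = 826/9.
Price P = 397 - (3/2)·(1052/9) = 665/3.
Zephyr's profit: (665/3 - 84)·(826/9) = 12634.7407.

12634.74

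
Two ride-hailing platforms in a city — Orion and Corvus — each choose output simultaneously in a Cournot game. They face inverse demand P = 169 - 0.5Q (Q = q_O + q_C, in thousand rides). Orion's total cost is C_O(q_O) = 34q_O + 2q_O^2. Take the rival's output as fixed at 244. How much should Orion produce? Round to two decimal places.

With the rival's output fixed at 244, Orion's profit is π_O = (169 - (1/2)·244 - (1/2)q_O)q_O - (34q_O + 2q_O²) = (47 - (1/2)q_O)q_O - (34q_O + 2q_O²).
∂π_O/∂q_O = 13 - 5q_O = 0, so q_O = 13/5.

2.60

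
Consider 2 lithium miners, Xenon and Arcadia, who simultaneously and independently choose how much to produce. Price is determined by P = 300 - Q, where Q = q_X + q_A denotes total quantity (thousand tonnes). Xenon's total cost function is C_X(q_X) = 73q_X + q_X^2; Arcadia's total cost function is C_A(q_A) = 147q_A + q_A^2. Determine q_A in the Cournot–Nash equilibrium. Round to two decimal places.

25.67

Xenon's profit: π_X = (300 - Q)q_X - (73q_X + q_X²). Setting ∂π_X/∂q_X = 0: 227 - 4q_X - (q_A) = 0.
Arcadia's profit: π_A = (300 - Q)q_A - (147q_A + q_A²). Setting ∂π_A/∂q_A = 0: 153 - 4q_A - (q_X) = 0.
So q_X = (227 - q_A)/4 and q_A = (153 - q_X)/4.
Solving the pair: q_X = 151/3, q_A = 77/3.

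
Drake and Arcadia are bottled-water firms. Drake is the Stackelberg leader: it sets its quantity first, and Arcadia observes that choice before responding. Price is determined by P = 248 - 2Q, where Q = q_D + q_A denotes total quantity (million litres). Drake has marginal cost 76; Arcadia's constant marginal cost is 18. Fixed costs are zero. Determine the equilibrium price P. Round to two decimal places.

104.50

The follower Arcadia best-responds to any q_D: π_A = (248 - 2Q)q_A - 18q_A.
Setting the follower's marginal profit to zero, 230 - 2q_D - 4q_A = 0, i.e. q_A = (230 - 2q_D)/4.
The leader anticipates this reaction. Substituting into P = 248 - 2Q gives P = 133 - q_D, so π_D = (133 - q_D)q_D - 76q_D.
The leader's first-order condition 57 - 2q_D = 0 yields q_D = 57/2.
Then q_A = (230 - 2·(57/2))/4 = 173/4.
Total output Q = 287/4, so price P = 248 - 2·(287/4) = 209/2.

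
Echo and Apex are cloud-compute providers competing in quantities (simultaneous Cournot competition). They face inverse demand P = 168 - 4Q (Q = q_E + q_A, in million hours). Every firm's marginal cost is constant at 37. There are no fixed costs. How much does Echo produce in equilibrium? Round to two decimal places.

10.92

A representative firm's profit is π_i = q_i(168 - 4Q) - 37q_i.
First-order condition (treating rivals' output as given): 131 - 8q_i - 4q_j = 0.
With identical firms every q_j equals q_i, so q_j = q_i and 131 = 12q_i, giving q_i = 131/12.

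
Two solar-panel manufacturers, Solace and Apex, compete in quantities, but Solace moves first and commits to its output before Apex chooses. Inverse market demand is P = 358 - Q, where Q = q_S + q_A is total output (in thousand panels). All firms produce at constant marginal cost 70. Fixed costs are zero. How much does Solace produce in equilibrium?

144

Solve by backward induction. Given q_S, the follower Apex maximises π_A = (358 - q_S - q_A)q_A - 70q_A.
Follower FOC: 288 - q_S - 2q_A = 0, so q_A(q_S) = (288 - q_S)/2.
The leader anticipates this reaction. Substituting into P = 358 - Q gives P = 214 - (1/2)q_S, so π_S = (214 - (1/2)q_S)q_S - 70q_S.
Maximising: ∂π_S/∂q_S = 144 - q_S = 0, giving q_S = 144.
Then q_A = (288 - 144)/2 = 72.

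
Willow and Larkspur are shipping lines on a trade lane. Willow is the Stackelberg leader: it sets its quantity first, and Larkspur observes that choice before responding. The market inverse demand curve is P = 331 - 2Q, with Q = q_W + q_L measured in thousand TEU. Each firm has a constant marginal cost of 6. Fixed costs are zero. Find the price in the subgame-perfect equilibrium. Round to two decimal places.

87.25

Solve by backward induction. Given q_W, the follower Larkspur maximises π_L = (331 - 2q_W - 2q_L)q_L - 6q_L.
∂π_L/∂q_L = 325 - 2q_W - 4q_L = 0 gives the reaction function q_L = (325 - 2q_W)/4.
Willow substitutes q_L(q_W) into its own profit: π_W = q_W(331 - 2q_W - (325 - 2q_W)/2) - 6q_W = (337/2 - q_W)q_W - 6q_W.
Leader FOC: 325/2 - 2q_W = 0, so q_W = 325/4.
Then q_L = (325 - 2·(325/4))/4 = 325/8.
Total output Q = 975/8, so price P = 331 - 2·(975/8) = 349/4.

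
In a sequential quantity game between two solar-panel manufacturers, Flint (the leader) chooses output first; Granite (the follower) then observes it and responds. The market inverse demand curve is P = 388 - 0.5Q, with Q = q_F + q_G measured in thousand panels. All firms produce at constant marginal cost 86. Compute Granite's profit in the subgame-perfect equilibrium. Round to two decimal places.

The follower Granite best-responds to any q_F: π_G = (388 - 0.5Q)q_G - 86q_G.
Setting the follower's marginal profit to zero, 302 - (1/2)q_F - q_G = 0, i.e. q_G = (302 - (1/2)q_F).
The leader anticipates this reaction. Substituting into P = 388 - 0.5Q gives P = 237 - (1/4)q_F, so π_F = (237 - (1/4)q_F)q_F - 86q_F.
The leader's first-order condition 151 - (1/2)q_F = 0 yields q_F = 302.
Then q_G = (302 - (1/2)·302) = 151.
Price P = 388 - (1/2)·453 = 323/2.
Granite's profit: (323/2 - 86)·151 = 11400.5000.

11400.50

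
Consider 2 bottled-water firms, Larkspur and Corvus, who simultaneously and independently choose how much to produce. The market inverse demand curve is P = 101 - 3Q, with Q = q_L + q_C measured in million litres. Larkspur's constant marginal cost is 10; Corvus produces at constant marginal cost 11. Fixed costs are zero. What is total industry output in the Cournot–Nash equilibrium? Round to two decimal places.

20.11

Larkspur's profit: π_L = (101 - 3Q)q_L - (10q_L). Setting ∂π_L/∂q_L = 0: 91 - 6q_L - 3(q_C) = 0.
Corvus's profit: π_C = (101 - 3Q)q_C - (11q_C). Setting ∂π_C/∂q_C = 0: 90 - 6q_C - 3(q_L) = 0.
So q_L = (91 - 3q_C)/6 and q_C = (90 - 3q_L)/6.
Solving the pair: q_L = 92/9, q_C = 89/9.
Total output Q = 92/9 + 89/9 = 181/9.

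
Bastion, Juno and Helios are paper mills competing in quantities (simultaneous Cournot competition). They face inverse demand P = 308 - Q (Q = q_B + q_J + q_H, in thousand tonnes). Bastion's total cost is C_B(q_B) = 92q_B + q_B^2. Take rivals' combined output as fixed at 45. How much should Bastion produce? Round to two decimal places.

With rivals' combined output fixed at 45, Bastion's profit is π_B = (308 - 45 - q_B)q_B - (92q_B + q_B²) = (263 - q_B)q_B - (92q_B + q_B²).
∂π_B/∂q_B = 171 - 4q_B = 0, so q_B = 171/4.

42.75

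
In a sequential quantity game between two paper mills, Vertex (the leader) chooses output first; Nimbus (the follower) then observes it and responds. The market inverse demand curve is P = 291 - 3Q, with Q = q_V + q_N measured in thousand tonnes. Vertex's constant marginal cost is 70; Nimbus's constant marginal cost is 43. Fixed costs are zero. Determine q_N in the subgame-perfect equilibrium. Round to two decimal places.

25.17

Solve by backward induction. Given q_V, the follower Nimbus maximises π_N = (291 - 3q_V - 3q_N)q_N - 43q_N.
∂π_N/∂q_N = 248 - 3q_V - 6q_N = 0 gives the reaction function q_N = (248 - 3q_V)/6.
The leader anticipates this reaction. Substituting into P = 291 - 3Q gives P = 167 - (3/2)q_V, so π_V = (167 - (3/2)q_V)q_V - 70q_V.
The leader's first-order condition 97 - 3q_V = 0 yields q_V = 97/3.
Then q_N = (248 - 3·(97/3))/6 = 151/6.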